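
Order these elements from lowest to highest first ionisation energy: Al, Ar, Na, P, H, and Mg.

Na < Al < Mg < P < H < Ar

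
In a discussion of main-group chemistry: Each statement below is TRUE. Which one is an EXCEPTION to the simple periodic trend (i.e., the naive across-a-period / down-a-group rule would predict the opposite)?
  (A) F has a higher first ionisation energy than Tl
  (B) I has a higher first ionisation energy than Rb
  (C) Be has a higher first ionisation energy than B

(C)

The general trend: first ionisation energy increases across a period and decreases down a group.
(A) F (period 2, group 17) vs Tl (period 6, group 13): the stated order agrees with the simple trend.
(B) I (period 5, group 17) vs Rb (period 5, group 1): the stated order agrees with the simple trend.
(C) Be (period 2, group 2) vs B (period 2, group 13): the stated order contradicts the simple trend.
The exception is (C): removing B's lone 2p electron is easier than breaking Be's filled 2s².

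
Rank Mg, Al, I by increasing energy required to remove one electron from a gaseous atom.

Al, Mg, I

Mg is in period 3, group 2; Al is in period 3, group 13; I is in period 5, group 17.
First ionization energy rises across a period (greater Z_eff holds electrons more tightly) and falls down a group (valence electrons are farther from the nucleus).
These span different periods and groups, so the two trends combine.
Mg > Al: this pair runs against the simple trend — see the exception note.
I > Mg: period and group pull opposite ways; the across-period shift dominates (1008 vs 738 kJ/mol).
Note the exception: Mg has a higher first ionization energy than Al, contrary to the simple trend — Al's single 3p electron is easier to remove than one from Mg's filled 3s².
Approximate values (kJ/mol): Mg 738, Al 578, I 1008.
So from lowest to highest: Al < Mg < I.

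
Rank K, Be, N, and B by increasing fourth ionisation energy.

After 3 electrons have been removed, what remains? K³⁺ is already 2 electrons into the core; Be³⁺ is already 1 electron into the core; N³⁺ still has 2 valence electrons; B³⁺ is the bare [He] core.
Usually core removal costs more than valence removal, but here the competition is close: a tightly held n=2 valence electron can cost more to remove than an n=3 core electron, so the actual values have to decide it.
Approximate IE_4 values (kJ/mol): K 5877, Be 21007, N 7475, B 25026.
Hence IE_4: K < N < Be < B.

K, N, Be, B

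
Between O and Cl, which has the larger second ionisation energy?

O

Consider each +1 ion: O⁺ still has 5 valence electrons; Cl⁺ still has 6 valence electrons.
All are still removing valence electrons, so compare the +1 ions as you would atoms: IE_2 generally rises across a period (higher Z_eff) and falls down a group (larger shell), subject to the usual subshell exceptions.
Valence configurations: O⁺ [He]2s²2p³, Cl⁺ [Ne]3s²3p⁴.
The numbers (kJ/mol): O 3388, Cl 2298.
Overall IE_2 order: Cl < O.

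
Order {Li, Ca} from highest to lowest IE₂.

The second ionization energy removes an electron from the +1 ion. For each element: Li⁺ is the bare [He] core; Ca⁺ still has 1 valence electron.
Breaking into a closed-shell core is much more expensive than removing a leftover valence electron — Li has the largest IE_2 here.
The numbers (kJ/mol): Li 7298, Ca 1145.
Putting it together, IE_2: Ca < Li.

Li, Ca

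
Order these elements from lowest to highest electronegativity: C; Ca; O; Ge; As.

Ca < Ge < As < C < O

Atoms toward the upper right of the periodic table pull bonding electrons most strongly.
Neither a single period nor a single group — weigh both effects.
Ge > Ca: Ge lies to the right of Ca in period 4, so the across-period effect alone puts Ge higher.
As > Ge: As lies to the right of Ge in period 4, so the across-period effect alone puts As higher.
C > As: the two effects oppose for this pair; the down-group effect wins (2.55 vs 2.18).
O > C: both are in period 2; the period trend gives O the larger value.
Approximate values (Pauling): C 2.55, O 3.44, Ca 1.00, Ge 2.01, As 2.18.
So from lowest to highest: Ca < Ge < As < C < O.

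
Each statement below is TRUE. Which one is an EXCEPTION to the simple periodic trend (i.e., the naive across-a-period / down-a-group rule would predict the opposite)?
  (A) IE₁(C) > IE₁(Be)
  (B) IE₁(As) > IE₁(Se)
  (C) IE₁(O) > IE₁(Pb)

The general trend: first ionisation energy increases across a period and decreases down a group.
(A) C (period 2, group 14) vs Be (period 2, group 2): the stated order agrees with the simple trend.
(B) As (period 4, group 15) vs Se (period 4, group 16): the stated order contradicts the simple trend.
(C) O (period 2, group 16) vs Pb (period 6, group 14): the stated order agrees with the simple trend.
The exception is (B): Se (4p⁴) ionizes more easily than half-filled As (4p³).

(B)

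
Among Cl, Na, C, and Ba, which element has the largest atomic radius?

Radius decreases left→right (rising Z_eff, same n) and increases top→bottom (higher n).
These span different periods and groups, so the two trends combine.
Cl > C: period and group pull opposite ways; the down-group shift dominates (99 vs 75 pm).
Na > Cl: Na lies to the left of Cl in period 3, so the across-period effect alone puts Na larger.
Ba > Na: period and group pull opposite ways; the down-group shift dominates (196 vs 155 pm).
Tabulated atomic radius (pm): C 75, Na 155, Cl 99, Ba 196.
The largest atomic radius among these belongs to Ba.

Ba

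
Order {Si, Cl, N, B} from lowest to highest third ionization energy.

IE_3 is the cost of taking one more electron from the +2 cation: Si²⁺ still has 2 valence electrons; Cl²⁺ still has 5 valence electrons; N²⁺ still has 3 valence electrons; B²⁺ still has 1 valence electron.
All are still removing valence electrons, so compare the +2 ions as you would atoms: IE_3 generally rises across a period (higher Z_eff) and falls down a group (larger shell), subject to the usual subshell exceptions.
Valence configurations: Si²⁺ [Ne]3s², Cl²⁺ [Ne]3s²3p³, N²⁺ [He]2s²2p¹, B²⁺ [He]2s¹.
Approximate IE_3 values (kJ/mol): Si 3232, Cl 3822, N 4578, B 3660.
So the third ionization energies run Si < B < Cl < N.

Si < B < Cl < N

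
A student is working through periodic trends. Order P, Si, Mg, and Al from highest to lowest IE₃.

After 2 electrons have been removed, what remains? P²⁺ still has 3 valence electrons; Si²⁺ still has 2 valence electrons; Mg²⁺ is the bare [Ne] core; Al²⁺ still has 1 valence electron.
Breaking into a closed-shell core is much more expensive than removing a leftover valence electron — Mg has the largest IE_3 here.
Valence configurations: P²⁺ [Ne]3s²3p¹, Si²⁺ [Ne]3s², Al²⁺ [Ne]3s¹.
P²⁺ loses a lone 3p electron whereas Si²⁺ must break into a filled 3s² pair, so IE_3(Si) > IE_3(P) even though P has the higher nuclear charge.
Approximate IE_3 values (kJ/mol): P 2914, Si 3232, Mg 7733, Al 2745.
Hence IE_3: Al < P < Si < Mg.

Mg, Si, P, Al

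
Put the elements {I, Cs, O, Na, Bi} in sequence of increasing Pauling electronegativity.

Atoms toward the upper right of the periodic table pull bonding electrons most strongly.
Here both period and group differ, so the two effects have to be weighed against each other.
Na > Cs: they share group 1; the group trend gives Na the larger value.
Bi > Na: period and group pull opposite ways; the across-period shift dominates (2.02 vs 0.93).
I > Bi: both effects reinforce here, so I is clearly the higher of the two.
O > I: the two effects oppose for this pair; the down-group effect wins (3.44 vs 2.66).
For reference (Pauling): O 3.44, Na 0.93, I 2.66, Cs 0.79, Bi 2.02.
So from lowest to highest: Cs < Na < Bi < I < O.

Cs < Na < Bi < I < O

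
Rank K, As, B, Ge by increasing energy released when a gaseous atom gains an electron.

EA tends to increase across a period and decrease down a group, though the pattern is less regular than for IE or radius.
Here both period and group differ, so the two effects have to be weighed against each other.
K > B: this pair runs against the simple trend — see the exception note.
As > K: both are in period 4; the period trend gives As the larger value.
Ge > As: this pair runs against the simple trend — see the exception note.
Note the exception: K has a higher electron affinity than B, contrary to the simple trend — B's ns²np¹ configuration gives only a small electron affinity — the sparsely filled np subshell binds an added electron weakly.
Note the exception: Ge has a higher electron affinity than As, contrary to the simple trend — adding an electron to As's half-filled 4p³ is unfavourable, so Ge (4p²) has the more exothermic EA.
For reference (kJ/mol): B 27, K 48, Ge 119, As 78.
So from lowest to highest: B < K < As < Ge.

B < K < As < Ge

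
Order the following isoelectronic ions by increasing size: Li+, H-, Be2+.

Be2+ < Li+ < H-

All of these have 2 electrons, so size is governed by nuclear charge alone: the more protons, the stronger the pull on the same electron cloud, and the smaller the ion.
Nuclear charges: Be2+ (Z=4), Li+ (Z=3), H- (Z=1).
Smallest to largest: Be2+ < Li+ < H-.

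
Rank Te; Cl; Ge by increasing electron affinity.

EA tends to increase across a period and decrease down a group, though the pattern is less regular than for IE or radius.
Here both period and group differ, so the two effects have to be weighed against each other.
Te > Ge: the two effects oppose for this pair; the across-period effect wins (190 vs 119 kJ/mol).
Cl > Te: relative to Te, both the across-period and down-group shifts push Cl's electron affinity up.
For reference (kJ/mol): Cl 349, Ge 119, Te 190.
So from lowest to highest: Ge < Te < Cl.

Ge < Te < Cl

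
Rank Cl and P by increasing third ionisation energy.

IE_3 is the cost of taking one more electron from the +2 cation: Cl²⁺ still has 5 valence electrons; P²⁺ still has 3 valence electrons.
All are still removing valence electrons, so compare the +2 ions as you would atoms: IE_3 generally rises across a period (higher Z_eff) and falls down a group (larger shell), subject to the usual subshell exceptions.
Valence configurations: Cl²⁺ [Ne]3s²3p³, P²⁺ [Ne]3s²3p¹.
Tabulated IE_3 (kJ/mol): Cl 3822, P 2914.
Hence IE_3: P < Cl.

P < Cl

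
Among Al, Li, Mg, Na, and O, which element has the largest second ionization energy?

Consider each +1 ion: Al⁺ still has 2 valence electrons; Li⁺ is the bare [He] core; Mg⁺ still has 1 valence electron; Na⁺ is the bare [Ne] core; O⁺ still has 5 valence electrons.
Breaking into a closed-shell core is much more expensive than removing a leftover valence electron — Na and Li have the largest IE_2 here.
Valence configurations: Al⁺ [Ne]3s², Mg⁺ [Ne]3s¹, O⁺ [He]2s²2p³.
The numbers (kJ/mol): Al 1817, Li 7298, Mg 1451, Na 4562, O 3388.
So the second ionization energies run Mg < Al < O < Na < Li.

Li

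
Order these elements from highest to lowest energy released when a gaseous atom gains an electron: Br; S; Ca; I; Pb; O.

O is in period 2, group 16; S is in period 3, group 16; Ca is in period 4, group 2; Br is in period 4, group 17; I is in period 5, group 17; Pb is in period 6, group 14.
Atoms with high Z_eff and room in the valence shell (especially the halogens) have the most exothermic electron affinities.
Neither a single period nor a single group — weigh both effects.
Pb > Ca: the two effects oppose for this pair; the across-period effect wins (35 vs 2 kJ/mol).
O > Pb: both effects reinforce here, so O is clearly the higher of the two.
S > O: this pair runs against the simple trend — see the exception note.
I > S: the two effects oppose for this pair; the across-period effect wins (295 vs 200 kJ/mol).
Br > I: Br sits above I in group 17, so the down-group effect alone puts Br higher.
Note the exception: S has a higher electron affinity than O, contrary to the simple trend — the compact 2p subshell of O repels the added electron more than S's larger 3p does.
Approximate values (kJ/mol): O 141, S 200, Ca 2, Br 325, I 295, Pb 35.
So from highest to lowest: Br > I > S > O > Pb > Ca.

Br > I > S > O > Pb > Ca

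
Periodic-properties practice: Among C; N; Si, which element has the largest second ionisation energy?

Consider each +1 ion: C⁺ still has 3 valence electrons; N⁺ still has 4 valence electrons; Si⁺ still has 3 valence electrons.
All are still removing valence electrons, so compare the +1 ions as you would atoms: IE_2 generally rises across a period (higher Z_eff) and falls down a group (larger shell), subject to the usual subshell exceptions.
Valence configurations: C⁺ [He]2s²2p¹, N⁺ [He]2s²2p², Si⁺ [Ne]3s²3p¹.
Tabulated IE_2 (kJ/mol): C 2353, N 2856, Si 1577.
Hence IE_2: Si < C < N.

N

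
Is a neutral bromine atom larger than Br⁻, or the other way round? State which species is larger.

Forming Br⁻ adds 1 electron to Br. More electron–electron repulsion in the same shell, with unchanged nuclear charge, lets the cloud expand.
An anion is larger than its parent atom: Br⁻ > Br.

Br⁻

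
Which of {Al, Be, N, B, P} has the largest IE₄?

B

After 3 electrons have been removed, what remains? Al³⁺ is the bare [Ne] core; Be³⁺ is already 1 electron into the core; N³⁺ still has 2 valence electrons; B³⁺ is the bare [He] core; P³⁺ still has 2 valence electrons.
Core electrons are held far more tightly than valence electrons, so Al, Be and B top the IE_4 order.
Valence configurations: N³⁺ [He]2s², P³⁺ [Ne]3s².
Tabulated IE_4 (kJ/mol): Al 11577, Be 21007, N 7475, B 25026, P 4964.
Overall IE_4 order: P < N < Al < Be < B.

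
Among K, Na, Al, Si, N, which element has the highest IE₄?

The fourth ionization energy removes an electron from the +3 ion. For each element: K³⁺ is already 2 electrons into the core; Na³⁺ is already 2 electrons into the core; Al³⁺ is the bare [Ne] core; Si³⁺ still has 1 valence electron; N³⁺ still has 2 valence electrons.
Usually core removal costs more than valence removal, but here the competition is close: a tightly held n=2 valence electron can cost more to remove than an n=3 core electron, so the actual values have to decide it.
Valence configurations: Si³⁺ [Ne]3s¹, N³⁺ [He]2s².
The numbers (kJ/mol): K 5877, Na 9543, Al 11577, Si 4356, N 7475.
So the fourth ionization energies run Si < K < N < Na < Al.

Al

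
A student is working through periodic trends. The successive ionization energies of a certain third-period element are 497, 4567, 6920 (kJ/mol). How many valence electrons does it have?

1

Look for the largest jump between consecutive ionization energies: IE2/IE1 ≈ 9.2, far larger than any earlier ratio.
That jump marks the point where a core electron is being removed. So the atom has 1 valence electron.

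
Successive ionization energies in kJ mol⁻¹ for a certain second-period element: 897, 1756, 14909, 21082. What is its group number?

Group 2

Look for the largest jump between consecutive ionization energies: IE3/IE2 ≈ 8.5, far larger than any earlier ratio.
That jump marks the point where a core electron is being removed. So the atom has 2 valence electrons.
A main-group element with 2 valence electrons is in group 2.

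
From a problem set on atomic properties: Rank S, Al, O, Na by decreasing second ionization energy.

Consider each +1 ion: S⁺ still has 5 valence electrons; Al⁺ still has 2 valence electrons; O⁺ still has 5 valence electrons; Na⁺ is the bare [Ne] core.
Core electrons are held far more tightly than valence electrons, so Na tops the IE_2 order.
Valence configurations: S⁺ [Ne]3s²3p³, Al⁺ [Ne]3s², O⁺ [He]2s²2p³.
The numbers (kJ/mol): S 2252, Al 1817, O 3388, Na 4562.
Putting it together, IE_2: Al < S < O < Na.

Na > O > S > Al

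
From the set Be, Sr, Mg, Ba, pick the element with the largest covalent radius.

Ba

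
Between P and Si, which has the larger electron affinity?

Si

EA tends to increase across a period and decrease down a group, though the pattern is less regular than for IE or radius.
All lie in period 3; the across-period trend (electron affinity increases left to right) applies, with the exception below.
Note the exception: Si has a higher electron affinity than P, contrary to the simple trend — adding an electron to P's half-filled 3p³ is unfavourable, so Si (3p²) has the more exothermic EA.
Approximate values (kJ/mol): Si 134, P 72.
So Si has the larger electron affinity (Si > P).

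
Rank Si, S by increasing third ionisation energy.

Si < S

Consider each +2 ion: Si²⁺ still has 2 valence electrons; S²⁺ still has 4 valence electrons.
All are still removing valence electrons, so compare the +2 ions as you would atoms: IE_3 generally rises across a period (higher Z_eff) and falls down a group (larger shell), subject to the usual subshell exceptions.
Valence configurations: Si²⁺ [Ne]3s², S²⁺ [Ne]3s²3p².
Approximate IE_3 values (kJ/mol): Si 3232, S 3357.
So the third ionization energies run Si < S.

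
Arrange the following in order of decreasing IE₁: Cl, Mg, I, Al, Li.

Li is in period 2, group 1; Mg is in period 3, group 2; Al is in period 3, group 13; Cl is in period 3, group 17; I is in period 5, group 17.
Removing the outermost electron gets harder across a period and easier down a group.
Here both period and group differ, so the two effects have to be weighed against each other.
Al > Li: period and group pull opposite ways; the across-period shift dominates (578 vs 520 kJ/mol).
Mg > Al: this pair runs against the simple trend — see the exception note.
I > Mg: the two effects oppose for this pair; the across-period effect wins (1008 vs 738 kJ/mol).
Cl > I: Cl sits above I in group 17, so the down-group effect alone puts Cl higher.
Note the exception: Mg has a higher first ionization energy than Al, contrary to the simple trend — Al's single 3p electron is easier to remove than one from Mg's filled 3s².
Tabulated first ionization energy (kJ/mol): Li 520, Mg 738, Al 578, Cl 1251, I 1008.
So from highest to lowest: Cl > I > Mg > Al > Li.

Cl > I > Mg > Al > Li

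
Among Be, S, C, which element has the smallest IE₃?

S

The third ionization energy removes an electron from the +2 ion. For each element: Be²⁺ is the bare [He] core; S²⁺ still has 4 valence electrons; C²⁺ still has 2 valence electrons.
Core electrons are held far more tightly than valence electrons, so Be tops the IE_3 order.
Valence configurations: S²⁺ [Ne]3s²3p², C²⁺ [He]2s².
Tabulated IE_3 (kJ/mol): Be 14849, S 3357, C 4620.
So the third ionization energies run S < C < Be.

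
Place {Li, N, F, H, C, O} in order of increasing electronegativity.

Li, H, C, N, O, F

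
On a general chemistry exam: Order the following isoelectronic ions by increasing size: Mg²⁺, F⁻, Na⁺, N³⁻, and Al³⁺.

Al³⁺ < Mg²⁺ < Na⁺ < F⁻ < N³⁻

All of these have 10 electrons, so size is governed by nuclear charge alone: the more protons, the stronger the pull on the same electron cloud, and the smaller the ion.
Nuclear charges: Al³⁺ (Z=13), Mg²⁺ (Z=12), Na⁺ (Z=11), F⁻ (Z=9), N³⁻ (Z=7).
Smallest to largest: Al³⁺ < Mg²⁺ < Na⁺ < F⁻ < N³⁻.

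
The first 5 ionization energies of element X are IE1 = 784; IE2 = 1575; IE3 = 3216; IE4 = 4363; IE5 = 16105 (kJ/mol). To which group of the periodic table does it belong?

Group 14

Look for the largest jump between consecutive ionization energies: IE5/IE4 ≈ 3.7, far larger than any earlier ratio.
That jump marks the point where a core electron is being removed. So the atom has 4 valence electrons.
A main-group element with 4 valence electrons is in group 14.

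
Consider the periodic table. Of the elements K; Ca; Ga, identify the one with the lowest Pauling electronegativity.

K

K is in period 4, group 1; Ca is in period 4, group 2; Ga is in period 4, group 13.
Smaller atoms with higher effective nuclear charge are more electronegative.
All lie in period 4, so electronegativity increases left to right.
The lowest Pauling electronegativity among these belongs to K.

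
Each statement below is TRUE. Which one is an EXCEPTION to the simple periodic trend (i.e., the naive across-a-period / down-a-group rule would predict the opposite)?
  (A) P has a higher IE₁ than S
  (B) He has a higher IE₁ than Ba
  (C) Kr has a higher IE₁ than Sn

The general trend: IE₁ increases across a period and decreases down a group.
(A) P (period 3, group 15) vs S (period 3, group 16): the stated order contradicts the simple trend.
(B) He (period 1, group 18) vs Ba (period 6, group 2): the stated order agrees with the simple trend.
(C) Kr (period 4, group 18) vs Sn (period 5, group 14): the stated order agrees with the simple trend.
The exception is (A): S (3p⁴) ionizes more easily than half-filled P (3p³) because the paired 3p electron in S is pushed out by e⁻–e⁻ repulsion.

(A)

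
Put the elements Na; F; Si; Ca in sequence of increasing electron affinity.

Ca < Na < Si < F

Adding an electron releases more energy for atoms nearer the top right (short of the noble gases).
Neither a single period nor a single group — weigh both effects.
Na > Ca: the two effects oppose for this pair; the down-group effect wins (53 vs 2 kJ/mol).
Si > Na: both are in period 3; the period trend gives Si the larger value.
F > Si: both effects reinforce here, so F is clearly the higher of the two.
For reference (kJ/mol): F 328, Na 53, Si 134, Ca 2.
So from lowest to highest: Ca < Na < Si < F.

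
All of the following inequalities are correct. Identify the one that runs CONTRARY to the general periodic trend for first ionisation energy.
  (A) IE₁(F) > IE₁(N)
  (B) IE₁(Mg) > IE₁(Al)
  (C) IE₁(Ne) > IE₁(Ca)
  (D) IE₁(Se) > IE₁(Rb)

(B)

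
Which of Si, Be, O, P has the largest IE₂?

O

IE_2 is the cost of taking one more electron from the +1 cation: Si⁺ still has 3 valence electrons; Be⁺ still has 1 valence electron; O⁺ still has 5 valence electrons; P⁺ still has 4 valence electrons.
All are still removing valence electrons, so compare the +1 ions as you would atoms: IE_2 generally rises across a period (higher Z_eff) and falls down a group (larger shell), subject to the usual subshell exceptions.
Valence configurations: Si⁺ [Ne]3s²3p¹, Be⁺ [He]2s¹, O⁺ [He]2s²2p³, P⁺ [Ne]3s²3p².
Tabulated IE_2 (kJ/mol): Si 1577, Be 1757, O 3388, P 1907.
Overall IE_2 order: Si < Be < P < O.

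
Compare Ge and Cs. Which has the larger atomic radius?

Ge is in period 4, group 14; Cs is in period 6, group 1.
Across a period the added protons contract the valence shell; down a group each new principal shell makes the atom larger.
These span different periods and groups, so the two trends combine.
Cs > Ge: both effects reinforce here, so Cs is clearly the larger of the two.
Approximate values (pm): Ge 121, Cs 232.
So Cs has the larger atomic radius (Cs > Ge).

Cs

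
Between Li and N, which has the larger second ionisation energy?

Consider each +1 ion: Li⁺ is the bare [He] core; N⁺ still has 4 valence electrons.
Core electrons are held far more tightly than valence electrons, so Li tops the IE_2 order.
Tabulated IE_2 (kJ/mol): Li 7298, N 2856.
Hence IE_2: N < Li.

Li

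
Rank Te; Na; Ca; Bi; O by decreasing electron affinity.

O is in period 2, group 16; Na is in period 3, group 1; Ca is in period 4, group 2; Te is in period 5, group 16; Bi is in period 6, group 15.
Electron affinity generally becomes more exothermic across a period toward the halogens and less exothermic down a group.
Here both period and group differ, so the two effects have to be weighed against each other.
Na > Ca: the two effects oppose for this pair; the down-group effect wins (53 vs 2 kJ/mol).
Bi > Na: the two effects oppose for this pair; the across-period effect wins (91 vs 53 kJ/mol).
O > Bi: both effects reinforce here, so O is clearly the higher of the two.
Te > O: this pair runs against the simple trend — see the exception note.
Note the exception: Te has a higher electron affinity than O, contrary to the simple trend — O's compact 2p subshell gives strong electron–electron repulsion on the added electron.
For reference (kJ/mol): O 141, Na 53, Ca 2, Te 190, Bi 91.
So from highest to lowest: Te > O > Bi > Na > Ca.

Te > O > Bi > Na > Ca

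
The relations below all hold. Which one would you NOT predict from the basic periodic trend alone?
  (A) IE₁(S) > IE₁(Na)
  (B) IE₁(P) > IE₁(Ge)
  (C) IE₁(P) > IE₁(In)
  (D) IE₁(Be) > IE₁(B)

(D)

The general trend: first ionization energy increases across a period and decreases down a group.
(A) S (period 3, group 16) vs Na (period 3, group 1): the stated order agrees with the simple trend.
(B) P (period 3, group 15) vs Ge (period 4, group 14): the stated order agrees with the simple trend.
(C) P (period 3, group 15) vs In (period 5, group 13): the stated order agrees with the simple trend.
(D) Be (period 2, group 2) vs B (period 2, group 13): the stated order contradicts the simple trend.
The exception is (D): removing B's lone 2p electron is easier than breaking Be's filled 2s².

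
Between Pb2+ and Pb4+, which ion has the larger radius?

Pb2+

Both ions have Z = 82 protons, but Pb4+ has lost more electrons, so its remaining electrons feel a larger effective nuclear charge per electron and are pulled in more tightly.
Higher positive charge → smaller ion, so Pb2+ > Pb4+.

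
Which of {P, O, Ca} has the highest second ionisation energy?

O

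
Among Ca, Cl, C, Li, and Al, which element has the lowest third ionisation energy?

Al

Consider each +2 ion: Ca²⁺ is the bare [Ar] core; Cl²⁺ still has 5 valence electrons; C²⁺ still has 2 valence electrons; Li²⁺ is already 1 electron into the core; Al²⁺ still has 1 valence electron.
Breaking into a closed-shell core is much more expensive than removing a leftover valence electron — Ca and Li have the largest IE_3 here.
Valence configurations: Cl²⁺ [Ne]3s²3p³, C²⁺ [He]2s², Al²⁺ [Ne]3s¹.
Approximate IE_3 values (kJ/mol): Ca 4912, Cl 3822, C 4620, Li 11815, Al 2745.
Hence IE_3: Al < Cl < C < Ca < Li.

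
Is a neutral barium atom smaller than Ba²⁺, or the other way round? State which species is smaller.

Forming Ba²⁺ removes 2 electrons from Ba. Fewer electrons for the same nuclear charge means less shielding and a higher Z_eff on the remaining electrons, and for main-group metals the entire outer shell is lost.
A cation is smaller than its parent atom: Ba²⁺ < Ba.

Ba²⁺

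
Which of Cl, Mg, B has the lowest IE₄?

After 3 electrons have been removed, what remains? Cl³⁺ still has 4 valence electrons; Mg³⁺ is already 1 electron into the core; B³⁺ is the bare [He] core.
Breaking into a closed-shell core is much more expensive than removing a leftover valence electron — Mg and B have the largest IE_4 here.
Tabulated IE_4 (kJ/mol): Cl 5159, Mg 10543, B 25026.
Putting it together, IE_4: Cl < Mg < B.

Cl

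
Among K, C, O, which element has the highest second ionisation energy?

The second ionization energy removes an electron from the +1 ion. For each element: K⁺ is the bare [Ar] core; C⁺ still has 3 valence electrons; O⁺ still has 5 valence electrons.
Usually core removal costs more than valence removal, but here the competition is close: a tightly held n=2 valence electron can cost more to remove than an n=3 core electron, so the actual values have to decide it.
Valence configurations: C⁺ [He]2s²2p¹, O⁺ [He]2s²2p³.
Approximate IE_2 values (kJ/mol): K 3052, C 2353, O 3388.
Putting it together, IE_2: C < K < O.

O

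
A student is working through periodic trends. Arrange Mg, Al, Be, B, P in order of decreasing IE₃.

Be, Mg, B, P, Al

After 2 electrons have been removed, what remains? Mg²⁺ is the bare [Ne] core; Al²⁺ still has 1 valence electron; Be²⁺ is the bare [He] core; B²⁺ still has 1 valence electron; P²⁺ still has 3 valence electrons.
Core electrons are held far more tightly than valence electrons, so Mg and Be top the IE_3 order.
Valence configurations: Al²⁺ [Ne]3s¹, B²⁺ [He]2s¹, P²⁺ [Ne]3s²3p¹.
The numbers (kJ/mol): Mg 7733, Al 2745, Be 14849, B 3660, P 2914.
Putting it together, IE_3: Al < P < B < Mg < Be.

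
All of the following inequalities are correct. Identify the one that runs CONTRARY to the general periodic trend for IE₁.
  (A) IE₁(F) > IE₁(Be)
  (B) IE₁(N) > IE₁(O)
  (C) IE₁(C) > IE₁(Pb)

(B)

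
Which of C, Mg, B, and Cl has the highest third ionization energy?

IE_3 is the cost of taking one more electron from the +2 cation: C²⁺ still has 2 valence electrons; Mg²⁺ is the bare [Ne] core; B²⁺ still has 1 valence electron; Cl²⁺ still has 5 valence electrons.
Pulling an electron out of a noble-gas core costs far more than removing a remaining valence electron, so Mg sits at the high end of IE_3.
Valence configurations: C²⁺ [He]2s², B²⁺ [He]2s¹, Cl²⁺ [Ne]3s²3p³.
Approximate IE_3 values (kJ/mol): C 4620, Mg 7733, B 3660, Cl 3822.
So the third ionization energies run B < Cl < C < Mg.

Mg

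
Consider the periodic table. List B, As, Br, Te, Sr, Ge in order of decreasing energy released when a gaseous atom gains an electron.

B is in period 2, group 13; Ge is in period 4, group 14; As is in period 4, group 15; Br is in period 4, group 17; Sr is in period 5, group 2; Te is in period 5, group 16.
Adding an electron releases more energy for atoms nearer the top right (short of the noble gases).
These span different periods and groups, so the two trends combine.
B > Sr: relative to Sr, both the across-period and down-group shifts push B's electron affinity up.
As > B: period and group pull opposite ways; the across-period shift dominates (78 vs 27 kJ/mol).
Ge > As: this pair runs against the simple trend — see the exception note.
Te > Ge: period and group pull opposite ways; the across-period shift dominates (190 vs 119 kJ/mol).
Br > Te: relative to Te, both the across-period and down-group shifts push Br's electron affinity up.
Note the exception: Ge has a higher electron affinity than As, contrary to the simple trend — adding an electron to As's half-filled 4p³ is unfavourable, so Ge (4p²) has the more exothermic EA.
Tabulated electron affinity (kJ/mol): B 27, Ge 119, As 78, Br 325, Sr 5, Te 190.
So from highest to lowest: Br > Te > Ge > As > B > Sr.

Br, Te, Ge, As, B, Sr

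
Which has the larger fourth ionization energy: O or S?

IE_4 is the cost of taking one more electron from the +3 cation: O³⁺ still has 3 valence electrons; S³⁺ still has 3 valence electrons.
All are still removing valence electrons, so compare the +3 ions as you would atoms: IE_4 generally rises across a period (higher Z_eff) and falls down a group (larger shell), subject to the usual subshell exceptions.
Valence configurations: O³⁺ [He]2s²2p¹, S³⁺ [Ne]3s²3p¹.
The numbers (kJ/mol): O 7469, S 4556.
Putting it together, IE_4: S < O.

O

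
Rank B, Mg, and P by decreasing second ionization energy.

IE_2 is the cost of taking one more electron from the +1 cation: B⁺ still has 2 valence electrons; Mg⁺ still has 1 valence electron; P⁺ still has 4 valence electrons.
All are still removing valence electrons, so compare the +1 ions as you would atoms: IE_2 generally rises across a period (higher Z_eff) and falls down a group (larger shell), subject to the usual subshell exceptions.
Valence configurations: B⁺ [He]2s², Mg⁺ [Ne]3s¹, P⁺ [Ne]3s²3p².
Tabulated IE_2 (kJ/mol): B 2427, Mg 1451, P 1907.
Overall IE_2 order: Mg < P < B.

B, P, Mg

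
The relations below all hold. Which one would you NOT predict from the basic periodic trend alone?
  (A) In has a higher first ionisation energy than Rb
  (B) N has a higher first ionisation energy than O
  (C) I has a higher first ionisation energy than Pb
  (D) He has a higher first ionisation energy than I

(B)

The general trend: first ionisation energy increases across a period and decreases down a group.
(A) In (period 5, group 13) vs Rb (period 5, group 1): the stated order agrees with the simple trend.
(B) N (period 2, group 15) vs O (period 2, group 16): the stated order contradicts the simple trend.
(C) I (period 5, group 17) vs Pb (period 6, group 14): the stated order agrees with the simple trend.
(D) He (period 1, group 18) vs I (period 5, group 17): the stated order agrees with the simple trend.
The exception is (B): pairing an electron in O's 2p⁴ costs repulsion energy, so O ionizes more easily than half-filled N (2p³).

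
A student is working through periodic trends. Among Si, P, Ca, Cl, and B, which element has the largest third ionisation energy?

Ca

IE_3 is the cost of taking one more electron from the +2 cation: Si²⁺ still has 2 valence electrons; P²⁺ still has 3 valence electrons; Ca²⁺ is the bare [Ar] core; Cl²⁺ still has 5 valence electrons; B²⁺ still has 1 valence electron.
Breaking into a closed-shell core is much more expensive than removing a leftover valence electron — Ca has the largest IE_3 here.
Valence configurations: Si²⁺ [Ne]3s², P²⁺ [Ne]3s²3p¹, Cl²⁺ [Ne]3s²3p³, B²⁺ [He]2s¹.
P²⁺ loses a lone 3p electron whereas Si²⁺ must break into a filled 3s² pair, so IE_3(Si) > IE_3(P) even though P has the higher nuclear charge.
Tabulated IE_3 (kJ/mol): Si 3232, P 2914, Ca 4912, Cl 3822, B 3660.
Putting it together, IE_3: P < Si < B < Cl < Ca.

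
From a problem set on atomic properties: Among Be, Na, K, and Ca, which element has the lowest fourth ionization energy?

Consider each +3 ion: Be³⁺ is already 1 electron into the core; Na³⁺ is already 2 electrons into the core; K³⁺ is already 2 electrons into the core; Ca³⁺ is already 1 electron into the core.
All of these are removing an electron from a noble-gas core or deeper; the smaller core (lower principal quantum number) is held far more tightly, and within a period the higher nuclear charge binds the same core more tightly.
Approximate IE_4 values (kJ/mol): Be 21007, Na 9543, K 5877, Ca 6491.
Overall IE_4 order: K < Ca < Na < Be.

K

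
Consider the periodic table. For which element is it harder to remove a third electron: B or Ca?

The third ionization energy removes an electron from the +2 ion. For each element: B²⁺ still has 1 valence electron; Ca²⁺ is the bare [Ar] core.
Breaking into a closed-shell core is much more expensive than removing a leftover valence electron — Ca has the largest IE_3 here.
Tabulated IE_3 (kJ/mol): B 3660, Ca 4912.
So the third ionization energies run B < Ca.

Ca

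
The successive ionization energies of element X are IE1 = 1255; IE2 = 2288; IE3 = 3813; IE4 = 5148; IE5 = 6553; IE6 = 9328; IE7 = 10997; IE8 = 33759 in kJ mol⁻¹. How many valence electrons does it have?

7

Look for the largest jump between consecutive ionization energies: IE8/IE7 ≈ 3.1, far larger than any earlier ratio.
That jump marks the point where a core electron is being removed. So the atom has 7 valence electrons.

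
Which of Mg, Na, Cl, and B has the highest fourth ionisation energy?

The fourth ionization energy removes an electron from the +3 ion. For each element: Mg³⁺ is already 1 electron into the core; Na³⁺ is already 2 electrons into the core; Cl³⁺ still has 4 valence electrons; B³⁺ is the bare [He] core.
Pulling an electron out of a noble-gas core costs far more than removing a remaining valence electron, so Na, Mg and B sit at the high end of IE_4.
Approximate IE_4 values (kJ/mol): Mg 10543, Na 9543, Cl 5159, B 25026.
Overall IE_4 order: Cl < Na < Mg < B.

B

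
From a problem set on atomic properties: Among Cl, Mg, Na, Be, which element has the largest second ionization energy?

Na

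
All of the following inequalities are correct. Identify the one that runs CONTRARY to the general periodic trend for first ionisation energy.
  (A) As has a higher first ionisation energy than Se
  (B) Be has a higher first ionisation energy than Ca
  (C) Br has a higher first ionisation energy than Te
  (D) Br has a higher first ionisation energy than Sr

(A)

The general trend: first ionisation energy increases across a period and decreases down a group.
(A) As (period 4, group 15) vs Se (period 4, group 16): the stated order contradicts the simple trend.
(B) Be (period 2, group 2) vs Ca (period 4, group 2): the stated order agrees with the simple trend.
(C) Br (period 4, group 17) vs Te (period 5, group 16): the stated order agrees with the simple trend.
(D) Br (period 4, group 17) vs Sr (period 5, group 2): the stated order agrees with the simple trend.
The exception is (A): Se (4p⁴) ionizes more easily than half-filled As (4p³).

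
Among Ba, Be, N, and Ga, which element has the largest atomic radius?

Ba

Be is in period 2, group 2; N is in period 2, group 15; Ga is in period 4, group 13; Ba is in period 6, group 2.
Atomic radius shrinks across a period as nuclear charge pulls the same shell inward, and grows down a group as new shells are added.
Here both period and group differ, so the two effects have to be weighed against each other.
Be > N: Be lies to the left of N in period 2, so the across-period effect alone puts Be larger.
Ga > Be: period and group pull opposite ways; the down-group shift dominates (124 vs 102 pm).
Ba > Ga: relative to Ga, both the across-period and down-group shifts push Ba's atomic radius up.
For reference (pm): Be 102, N 71, Ga 124, Ba 196.
The largest atomic radius among these belongs to Ba.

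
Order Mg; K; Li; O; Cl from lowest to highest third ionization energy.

Cl, K, O, Mg, Li

Consider each +2 ion: Mg²⁺ is the bare [Ne] core; K²⁺ is already 1 electron into the core; Li²⁺ is already 1 electron into the core; O²⁺ still has 4 valence electrons; Cl²⁺ still has 5 valence electrons.
Usually core removal costs more than valence removal, but here the competition is close: a tightly held n=2 valence electron can cost more to remove than an n=3 core electron, so the actual values have to decide it.
Valence configurations: O²⁺ [He]2s²2p², Cl²⁺ [Ne]3s²3p³.
The numbers (kJ/mol): Mg 7733, K 4420, Li 11815, O 5300, Cl 3822.
Hence IE_3: Cl < K < O < Mg < Li.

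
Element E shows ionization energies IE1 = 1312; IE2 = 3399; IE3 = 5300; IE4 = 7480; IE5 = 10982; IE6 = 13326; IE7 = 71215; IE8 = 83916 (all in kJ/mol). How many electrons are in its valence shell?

6

Look for the largest jump between consecutive ionization energies: IE7/IE6 ≈ 5.3, far larger than any earlier ratio.
That jump marks the point where a core electron is being removed. So the atom has 6 valence electrons.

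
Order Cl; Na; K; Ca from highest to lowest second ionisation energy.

Na > K > Cl > Ca

Consider each +1 ion: Cl⁺ still has 6 valence electrons; Na⁺ is the bare [Ne] core; K⁺ is the bare [Ar] core; Ca⁺ still has 1 valence electron.
Breaking into a closed-shell core is much more expensive than removing a leftover valence electron — K and Na have the largest IE_2 here.
Valence configurations: Cl⁺ [Ne]3s²3p⁴, Ca⁺ [Ar]4s¹.
Approximate IE_2 values (kJ/mol): Cl 2298, Na 4562, K 3052, Ca 1145.
Hence IE_2: Ca < Cl < K < Na.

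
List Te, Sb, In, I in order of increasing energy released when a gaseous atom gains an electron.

In is in period 5, group 13; Sb is in period 5, group 15; Te is in period 5, group 16; I is in period 5, group 17.
EA tends to increase across a period and decrease down a group, though the pattern is less regular than for IE or radius.
All lie in period 5, so electron affinity increases left to right.
So from lowest to highest: In < Sb < Te < I.

In < Sb < Te < I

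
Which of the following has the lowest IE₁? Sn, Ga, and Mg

Mg is in period 3, group 2; Ga is in period 4, group 13; Sn is in period 5, group 14.
IE₁ increases left→right with effective nuclear charge and decreases top→bottom as the valence shell moves farther out.
These sit on a diagonal, where the across-period and down-group effects partly cancel.
Sn > Ga: period and group pull opposite ways; the across-period shift dominates (709 vs 579 kJ/mol).
Mg > Sn: period and group pull opposite ways; the down-group shift dominates (738 vs 709 kJ/mol).
Approximate values (kJ/mol): Mg 738, Ga 579, Sn 709.
The lowest IE₁ among these belongs to Ga.

Ga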